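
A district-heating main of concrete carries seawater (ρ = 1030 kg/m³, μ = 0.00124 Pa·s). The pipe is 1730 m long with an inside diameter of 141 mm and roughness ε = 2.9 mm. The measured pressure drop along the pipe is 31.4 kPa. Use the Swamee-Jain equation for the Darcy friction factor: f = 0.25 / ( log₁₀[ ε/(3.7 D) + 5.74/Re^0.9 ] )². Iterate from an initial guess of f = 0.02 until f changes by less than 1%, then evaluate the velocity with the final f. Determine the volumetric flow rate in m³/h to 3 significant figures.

Q ≈ 17.6 m³/h

Rearranging Darcy-Weisbach: V = √(2·ΔP·D/(f·L·ρ)). With ε/D = 0.0029/0.141 = 0.0206, iterate starting from f = 0.02:
  f = 0.02 → V = √(2·3.14e+04·0.141/(0.02·1730·1030)) = 0.4985 m/s; Re = ρVD/μ = 5.838e+04; f → 0.05016
  f = 0.05016 → V = 0.3148 m/s; Re = 3.687e+04; f → 0.05066
Converged (Δf/f < 1%). With the final f = 0.05066: V = √(2·3.14e+04·0.141/(0.05066·1730·1030)) = 0.3132 m/s.
Q = V·A = 0.3132·(π/4·0.141²) = 0.004891 m³/s = 17.6 m³/h.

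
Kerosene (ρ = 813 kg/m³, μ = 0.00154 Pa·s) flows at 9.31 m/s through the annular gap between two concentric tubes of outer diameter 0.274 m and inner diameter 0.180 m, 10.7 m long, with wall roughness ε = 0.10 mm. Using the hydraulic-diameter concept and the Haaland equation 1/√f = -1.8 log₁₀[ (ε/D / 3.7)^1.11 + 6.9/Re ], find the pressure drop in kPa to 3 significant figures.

Hydraulic diameter D_h = 4A/P = D_o - D_i = 0.274 - 0.18 = 0.094 m.
Re = ρVD_h/μ = 813·9.31·0.094/0.00154 = 4.62e+05.
ε/D_h = 0.0001/0.094 = 0.00106; Haaland gives 1/√f = -1.8 log₁₀[0.000117+1.49e-05] = 6.982, so f = 0.02051.
ΔP = f(L/D_h)(ρV²/2) = 0.02051·10.7/0.094·3.523e+04 = 8.228e+04 Pa.
ΔP = 82.3 kPa.

ΔP ≈ 82.3 kPa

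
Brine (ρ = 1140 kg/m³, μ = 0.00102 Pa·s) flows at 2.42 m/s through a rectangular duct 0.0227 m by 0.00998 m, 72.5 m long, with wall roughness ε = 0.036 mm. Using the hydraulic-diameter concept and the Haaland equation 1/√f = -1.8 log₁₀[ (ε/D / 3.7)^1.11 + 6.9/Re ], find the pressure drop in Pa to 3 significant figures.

Hydraulic diameter D_h = 4A/P = 4·(0.0227·0.00998)/(2·(0.0227+0.00998)) = 0.0009062/0.06536 = 0.01386 m.
Re = ρVD_h/μ = 1140·2.42·0.01386/0.00102 = 3.75e+04.
ε/D_h = 3.6e-05/0.01386 = 0.0026; Haaland gives 1/√f = -1.8 log₁₀[0.000316+0.000184] = 5.942, so f = 0.02832.
ΔP = f(L/D_h)(ρV²/2) = 0.02832·72.5/0.01386·3338 = 4.943e+05 Pa.

ΔP ≈ 494000 Pa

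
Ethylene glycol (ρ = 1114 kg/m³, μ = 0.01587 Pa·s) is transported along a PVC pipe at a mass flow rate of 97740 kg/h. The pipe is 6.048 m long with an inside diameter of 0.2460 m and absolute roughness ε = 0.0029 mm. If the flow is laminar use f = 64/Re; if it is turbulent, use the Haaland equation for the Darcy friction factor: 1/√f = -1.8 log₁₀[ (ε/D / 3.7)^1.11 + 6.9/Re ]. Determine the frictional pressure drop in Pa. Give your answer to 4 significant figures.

ΔP ≈ 115.1 Pa

ṁ = 97740 kg/h = 97740/3600 = 27.15 kg/s.
A = πD²/4 = π(0.246)²/4 = 0.04753 m²; mean velocity V = ṁ/(ρA) = 27.15/(1114 · 0.04753) = 0.5128 m/s.
Reynolds number Re = ρVD/μ = 1114 · 0.5128 · 0.246 / 0.0159 = 8855.
Re > 4000 → turbulent. Relative roughness ε/D = 2.9e-06/0.246 = 1.18e-05. Haaland: 1/√f = -1.8 log₁₀[(1.18e-05/3.7)^1.11 + 6.9/8855] = -1.8 log₁₀[7.92e-07 + 0.000779] = 5.594, so f = 0.03195.
Darcy-Weisbach: ΔP = f(L/D)(ρV²/2) = 0.03195·(6.048/0.246)·(1114·0.5128²/2) = 0.03195·24.59·146.5 = 115.1 Pa.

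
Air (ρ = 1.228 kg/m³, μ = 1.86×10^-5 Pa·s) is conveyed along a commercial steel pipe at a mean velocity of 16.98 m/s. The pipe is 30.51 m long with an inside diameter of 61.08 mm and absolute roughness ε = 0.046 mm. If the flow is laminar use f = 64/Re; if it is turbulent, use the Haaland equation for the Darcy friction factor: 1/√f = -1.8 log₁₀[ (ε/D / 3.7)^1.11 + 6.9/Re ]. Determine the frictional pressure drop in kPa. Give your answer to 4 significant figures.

ΔP ≈ 1.948 kPa

Reynolds number Re = ρVD/μ = 1.228 · 16.98 · 0.06108 / 1.86e-05 = 6.847e+04.
Re > 4000 → turbulent. Relative roughness ε/D = 4.6e-05/0.06108 = 0.000753. Haaland: 1/√f = -1.8 log₁₀[(0.000753/3.7)^1.11 + 6.9/6.847e+04] = -1.8 log₁₀[7.99e-05 + 0.000101] = 6.738, so f = 0.02203.
Darcy-Weisbach: ΔP = f(L/D)(ρV²/2) = 0.02203·(30.51/0.06108)·(1.228·16.98²/2) = 0.02203·499.5·177 = 1948 Pa.
ΔP = 1948 Pa = 1.948 kPa.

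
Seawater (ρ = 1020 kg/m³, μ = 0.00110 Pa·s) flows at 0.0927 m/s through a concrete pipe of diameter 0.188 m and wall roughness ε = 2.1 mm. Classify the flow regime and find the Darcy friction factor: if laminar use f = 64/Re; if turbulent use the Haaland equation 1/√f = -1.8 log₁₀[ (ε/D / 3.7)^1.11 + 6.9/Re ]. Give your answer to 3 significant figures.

f ≈ 0.0425

Re = ρVD/μ = 1020·0.0927·0.188/0.0011 = 1.616e+04.
Re > 4000 → turbulent. ε/D = 0.0021/0.188 = 0.0112; Haaland: 1/√f = -1.8 log₁₀[0.00159 + 0.000427] = 4.85, so f = 0.04252.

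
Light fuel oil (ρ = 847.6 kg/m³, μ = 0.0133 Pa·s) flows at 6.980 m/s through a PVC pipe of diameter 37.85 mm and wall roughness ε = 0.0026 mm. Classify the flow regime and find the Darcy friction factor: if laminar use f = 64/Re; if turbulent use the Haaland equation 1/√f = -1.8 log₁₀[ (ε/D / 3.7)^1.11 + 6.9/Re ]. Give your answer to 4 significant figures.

Re = ρVD/μ = 847.6·6.98·0.03785/0.0133 = 1.684e+04.
Re > 4000 → turbulent. ε/D = 2.6e-06/0.03785 = 6.87e-05; Haaland: 1/√f = -1.8 log₁₀[5.6e-06 + 0.00041] = 6.087, so f = 0.02699.

f ≈ 0.02699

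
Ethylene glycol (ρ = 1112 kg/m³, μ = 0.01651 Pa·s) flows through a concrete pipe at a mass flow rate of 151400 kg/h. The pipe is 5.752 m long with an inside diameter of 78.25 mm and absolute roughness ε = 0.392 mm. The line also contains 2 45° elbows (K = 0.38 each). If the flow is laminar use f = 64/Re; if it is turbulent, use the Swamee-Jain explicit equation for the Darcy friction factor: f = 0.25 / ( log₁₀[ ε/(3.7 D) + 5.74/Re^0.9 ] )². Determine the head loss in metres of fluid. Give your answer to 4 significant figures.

ṁ = 151400 kg/h = 151400/3600 = 42.06 kg/s.
A = πD²/4 = π(0.07825)²/4 = 0.004809 m²; mean velocity V = ṁ/(ρA) = 42.06/(1112 · 0.004809) = 7.864 m/s.
Reynolds number Re = ρVD/μ = 1112 · 7.864 · 0.07825 / 0.0165 = 4.145e+04.
Re > 4000 → turbulent. Relative roughness ε/D = 0.000392/0.07825 = 0.00501. Swamee-Jain: f = 0.25/(log₁₀[0.00501/3.7 + 5.74/4.145e+04^0.9])² = 0.25/(log₁₀[0.00135 + 0.000401])² = 0.25/(-2.756)² = 0.03292.
Total minor-loss coefficient ΣK = 2·0.38 = 0.76.
ΔP = [f·L/D + ΣK]·(ρV²/2) = [0.03292·5.752/0.07825 + 0.76]·(1112·7.864²/2) = [2.42 + 0.76]·3.439e+04 = 1.093e+05 Pa.
Head loss h_f = ΔP/(ρg) = 1.093e+05/(1112·9.81) = 10.02 m.

h_f ≈ 10.02 m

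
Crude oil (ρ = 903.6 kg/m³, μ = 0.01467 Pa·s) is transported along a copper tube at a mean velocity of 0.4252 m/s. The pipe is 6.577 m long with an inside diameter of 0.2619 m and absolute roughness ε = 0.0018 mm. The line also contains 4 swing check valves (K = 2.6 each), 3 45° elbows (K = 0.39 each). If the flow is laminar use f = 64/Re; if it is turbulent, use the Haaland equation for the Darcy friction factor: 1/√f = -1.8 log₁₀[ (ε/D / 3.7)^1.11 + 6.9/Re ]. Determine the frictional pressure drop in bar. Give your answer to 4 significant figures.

Reynolds number Re = ρVD/μ = 903.6 · 0.4252 · 0.2619 / 0.0147 = 6859.
Re > 4000 → turbulent. Relative roughness ε/D = 1.8e-06/0.2619 = 6.87e-06. Haaland: 1/√f = -1.8 log₁₀[(6.87e-06/3.7)^1.11 + 6.9/6859] = -1.8 log₁₀[4.35e-07 + 0.00101] = 5.395, so f = 0.03436.
Total minor-loss coefficient ΣK = 4·2.6 + 3·0.39 = 11.6.
ΔP = [f·L/D + ΣK]·(ρV²/2) = [0.03436·6.577/0.2619 + 11.6]·(903.6·0.4252²/2) = [0.8628 + 11.6]·81.68 = 1016 Pa.
ΔP = 1016 Pa = 0.01016 bar.

ΔP ≈ 0.01016 bar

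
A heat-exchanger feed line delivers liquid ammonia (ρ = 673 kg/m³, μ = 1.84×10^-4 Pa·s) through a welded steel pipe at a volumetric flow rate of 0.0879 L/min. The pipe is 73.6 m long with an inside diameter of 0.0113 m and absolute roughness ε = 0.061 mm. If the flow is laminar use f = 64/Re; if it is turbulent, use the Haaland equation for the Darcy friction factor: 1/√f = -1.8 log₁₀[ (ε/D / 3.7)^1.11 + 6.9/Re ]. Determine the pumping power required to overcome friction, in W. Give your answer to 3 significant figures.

P ≈ 7.26×10^-5 W

Q = 0.0879 L/min = 0.0879/60000 = 1.465e-06 m³/s.
Cross-sectional area A = πD²/4 = π(0.0113)²/4 = 0.0001003 m²; mean velocity V = Q/A = 1.465e-06/0.0001003 = 0.01461 m/s.
Reynolds number Re = ρVD/μ = 673 · 0.01461 · 0.0113 / 0.000184 = 603.8.
Re < 2300 → laminar flow, so f = 64/Re = 64/603.8 = 0.106 (the turbulent correlation is not needed).
Darcy-Weisbach: ΔP = f(L/D)(ρV²/2) = 0.106·(73.6/0.0113)·(673·0.01461²/2) = 0.106·6513·0.07181 = 49.58 Pa.
Pumping power P = QΔP = 1.465e-06·49.58 = 7.263×10^-5 W = 7.26×10^-5 W.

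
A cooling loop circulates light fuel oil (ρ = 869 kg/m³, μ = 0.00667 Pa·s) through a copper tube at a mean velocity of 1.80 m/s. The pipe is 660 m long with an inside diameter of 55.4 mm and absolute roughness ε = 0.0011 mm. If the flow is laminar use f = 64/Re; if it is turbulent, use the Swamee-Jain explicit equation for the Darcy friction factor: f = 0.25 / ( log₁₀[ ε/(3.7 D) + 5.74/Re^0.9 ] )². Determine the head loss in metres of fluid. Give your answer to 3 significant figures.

h_f ≈ 56.8 m

Reynolds number Re = ρVD/μ = 869 · 1.8 · 0.0554 / 0.00667 = 1.299e+04.
Re > 4000 → turbulent. Relative roughness ε/D = 1.1e-06/0.0554 = 1.99e-05. Swamee-Jain: f = 0.25/(log₁₀[1.99e-05/3.7 + 5.74/1.299e+04^0.9])² = 0.25/(log₁₀[5.37e-06 + 0.00114])² = 0.25/(-2.941)² = 0.0289.
Darcy-Weisbach: ΔP = f(L/D)(ρV²/2) = 0.0289·(660/0.0554)·(869·1.8²/2) = 0.0289·1.191e+04·1408 = 4.846e+05 Pa.
Head loss h_f = ΔP/(ρg) = 4.846e+05/(869·9.81) = 56.8 m.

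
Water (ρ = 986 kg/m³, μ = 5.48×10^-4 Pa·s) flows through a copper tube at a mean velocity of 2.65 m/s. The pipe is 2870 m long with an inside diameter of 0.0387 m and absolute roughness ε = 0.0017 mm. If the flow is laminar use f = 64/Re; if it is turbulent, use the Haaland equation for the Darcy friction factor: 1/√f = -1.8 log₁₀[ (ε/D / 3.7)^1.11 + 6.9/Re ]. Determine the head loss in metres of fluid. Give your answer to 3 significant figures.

h_f ≈ 425 m

Reynolds number Re = ρVD/μ = 986 · 2.65 · 0.0387 / 0.000548 = 1.845e+05.
Re > 4000 → turbulent. Relative roughness ε/D = 1.7e-06/0.0387 = 4.39e-05. Haaland: 1/√f = -1.8 log₁₀[(4.39e-05/3.7)^1.11 + 6.9/1.845e+05] = -1.8 log₁₀[3.41e-06 + 3.74e-05] = 7.901, so f = 0.01602.
Darcy-Weisbach: ΔP = f(L/D)(ρV²/2) = 0.01602·(2870/0.0387)·(986·2.65²/2) = 0.01602·7.416e+04·3462 = 4.113e+06 Pa.
Head loss h_f = ΔP/(ρg) = 4.113e+06/(986·9.81) = 425 m.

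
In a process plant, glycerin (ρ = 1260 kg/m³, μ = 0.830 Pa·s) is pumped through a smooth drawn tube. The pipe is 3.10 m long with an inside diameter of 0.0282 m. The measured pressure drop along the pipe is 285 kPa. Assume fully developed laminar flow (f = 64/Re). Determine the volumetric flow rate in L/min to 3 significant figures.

Q ≈ 103 L/min

For laminar flow, f = 64/Re with Re = ρVD/μ, so Darcy-Weisbach reduces to ΔP = 32μLV/D². Solving for V: V = ΔP·D²/(32μL) = 2.85e+05·(0.0282)²/(32·0.83·3.1) = 2.753 m/s.
Check: Re = ρVD/μ = 1260·2.753·0.0282/0.83 = 117.8 < 2300, so the laminar assumption holds.
Q = V·A = 2.753·(π/4·0.0282²) = 0.001719 m³/s = 103 L/min.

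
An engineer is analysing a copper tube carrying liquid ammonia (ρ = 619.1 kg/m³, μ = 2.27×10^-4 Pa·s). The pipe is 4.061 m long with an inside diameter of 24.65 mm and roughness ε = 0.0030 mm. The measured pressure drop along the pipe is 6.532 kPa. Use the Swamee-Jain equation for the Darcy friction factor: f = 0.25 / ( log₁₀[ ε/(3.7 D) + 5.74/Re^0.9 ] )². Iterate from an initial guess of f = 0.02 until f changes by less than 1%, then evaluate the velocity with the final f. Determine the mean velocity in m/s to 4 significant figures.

Rearranging Darcy-Weisbach: V = √(2·ΔP·D/(f·L·ρ)). With ε/D = 3e-06/0.02465 = 0.000122, iterate starting from f = 0.02:
  f = 0.02 → V = √(2·6532·0.02465/(0.02·4.061·619.1)) = 2.531 m/s; Re = ρVD/μ = 1.701e+05; f → 0.01698
  f = 0.01698 → V = 2.747 m/s; Re = 1.847e+05; f → 0.01676
  f = 0.01676 → V = 2.764 m/s; Re = 1.858e+05; f → 0.01675
Converged (Δf/f < 1%). With the final f = 0.01675: V = √(2·6532·0.02465/(0.01675·4.061·619.1)) = 2.766 m/s.

V ≈ 2.766 m/s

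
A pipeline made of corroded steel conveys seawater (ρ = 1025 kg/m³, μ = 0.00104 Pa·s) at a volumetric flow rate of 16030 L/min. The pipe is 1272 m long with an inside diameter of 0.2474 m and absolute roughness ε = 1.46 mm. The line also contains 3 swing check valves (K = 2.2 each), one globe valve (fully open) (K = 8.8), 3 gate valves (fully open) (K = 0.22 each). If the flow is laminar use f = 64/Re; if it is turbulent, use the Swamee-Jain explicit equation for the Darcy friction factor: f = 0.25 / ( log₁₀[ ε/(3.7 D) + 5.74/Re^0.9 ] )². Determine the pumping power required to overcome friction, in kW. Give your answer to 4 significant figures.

P ≈ 765.0 kW

Q = 16030 L/min = 16030/60000 = 0.2672 m³/s.
Cross-sectional area A = πD²/4 = π(0.2474)²/4 = 0.04807 m²; mean velocity V = Q/A = 0.2672/0.04807 = 5.558 m/s.
Reynolds number Re = ρVD/μ = 1025 · 5.558 · 0.2474 / 0.00104 = 1.355e+06.
Re > 4000 → turbulent. Relative roughness ε/D = 0.00146/0.2474 = 0.0059. Swamee-Jain: f = 0.25/(log₁₀[0.0059/3.7 + 5.74/1.355e+06^0.9])² = 0.25/(log₁₀[0.00159 + 1.74e-05])² = 0.25/(-2.793)² = 0.03206.
Total minor-loss coefficient ΣK = 3·2.2 + 1·8.8 + 3·0.22 = 16.1.
ΔP = [f·L/D + ΣK]·(ρV²/2) = [0.03206·1272/0.2474 + 16.1]·(1025·5.558²/2) = [164.8 + 16.1]·1.583e+04 = 2.863e+06 Pa.
Pumping power P = QΔP = 0.2672·2.863e+06 = 765010 W = 765.0 kW.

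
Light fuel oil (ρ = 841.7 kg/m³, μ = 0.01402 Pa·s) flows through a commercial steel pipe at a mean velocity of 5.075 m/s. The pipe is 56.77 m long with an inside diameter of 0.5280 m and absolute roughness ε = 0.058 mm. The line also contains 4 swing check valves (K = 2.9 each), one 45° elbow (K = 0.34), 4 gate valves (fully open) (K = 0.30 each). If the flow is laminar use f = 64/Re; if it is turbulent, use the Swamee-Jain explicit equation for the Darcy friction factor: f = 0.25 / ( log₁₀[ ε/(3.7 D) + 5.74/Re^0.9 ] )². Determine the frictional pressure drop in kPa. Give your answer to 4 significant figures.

ΔP ≈ 162.3 kPa

Reynolds number Re = ρVD/μ = 841.7 · 5.075 · 0.528 / 0.014 = 1.609e+05.
Re > 4000 → turbulent. Relative roughness ε/D = 5.8e-05/0.528 = 0.00011. Swamee-Jain: f = 0.25/(log₁₀[0.00011/3.7 + 5.74/1.609e+05^0.9])² = 0.25/(log₁₀[2.97e-05 + 0.000118])² = 0.25/(-3.83)² = 0.01705.
Total minor-loss coefficient ΣK = 4·2.9 + 1·0.34 + 4·0.3 = 13.1.
ΔP = [f·L/D + ΣK]·(ρV²/2) = [0.01705·56.77/0.528 + 13.1]·(841.7·5.075²/2) = [1.833 + 13.1]·1.084e+04 = 1.623e+05 Pa.
ΔP = 1.623e+05 Pa = 162.3 kPa.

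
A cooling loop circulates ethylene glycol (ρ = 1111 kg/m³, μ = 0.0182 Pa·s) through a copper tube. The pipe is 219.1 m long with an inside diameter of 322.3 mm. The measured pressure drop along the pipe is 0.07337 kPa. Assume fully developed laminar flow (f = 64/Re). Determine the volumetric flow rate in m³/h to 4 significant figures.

Q ≈ 17.54 m³/h

For laminar flow, f = 64/Re with Re = ρVD/μ, so Darcy-Weisbach reduces to ΔP = 32μLV/D². Solving for V: V = ΔP·D²/(32μL) = 73.37·(0.3223)²/(32·0.0182·219.1) = 0.05973 m/s.
Check: Re = ρVD/μ = 1111·0.05973·0.3223/0.0182 = 1175 < 2300, so the laminar assumption holds.
Q = V·A = 0.05973·(π/4·0.3223²) = 0.004873 m³/s = 17.54 m³/h.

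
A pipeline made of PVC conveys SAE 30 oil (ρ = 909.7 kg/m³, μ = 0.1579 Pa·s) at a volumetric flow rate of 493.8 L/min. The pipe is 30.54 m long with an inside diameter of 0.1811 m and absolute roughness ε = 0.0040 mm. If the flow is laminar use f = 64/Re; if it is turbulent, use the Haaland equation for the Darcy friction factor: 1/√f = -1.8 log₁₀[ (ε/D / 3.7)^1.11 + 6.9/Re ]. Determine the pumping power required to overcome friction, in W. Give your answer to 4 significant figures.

Q = 493.8 L/min = 493.8/60000 = 0.00823 m³/s.
Cross-sectional area A = πD²/4 = π(0.1811)²/4 = 0.02576 m²; mean velocity V = Q/A = 0.00823/0.02576 = 0.3195 m/s.
Reynolds number Re = ρVD/μ = 909.7 · 0.3195 · 0.1811 / 0.158 = 333.4.
Re < 2300 → laminar flow, so f = 64/Re = 64/333.4 = 0.192 (the turbulent correlation is not needed).
Darcy-Weisbach: ΔP = f(L/D)(ρV²/2) = 0.192·(30.54/0.1811)·(909.7·0.3195²/2) = 0.192·168.6·46.43 = 1503 Pa.
Pumping power P = QΔP = 0.00823·1503 = 12.372 W = 12.37 W.

P ≈ 12.37 W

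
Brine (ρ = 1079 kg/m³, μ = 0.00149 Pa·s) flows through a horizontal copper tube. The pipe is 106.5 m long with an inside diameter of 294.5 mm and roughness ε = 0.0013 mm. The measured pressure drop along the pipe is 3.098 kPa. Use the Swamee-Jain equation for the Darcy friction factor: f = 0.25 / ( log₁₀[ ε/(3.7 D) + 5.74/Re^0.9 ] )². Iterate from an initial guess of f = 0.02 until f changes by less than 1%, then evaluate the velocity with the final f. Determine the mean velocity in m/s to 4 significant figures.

Rearranging Darcy-Weisbach: V = √(2·ΔP·D/(f·L·ρ)). With ε/D = 1.3e-06/0.2945 = 4.41e-06, iterate starting from f = 0.02:
  f = 0.02 → V = √(2·3098·0.2945/(0.02·106.5·1079)) = 0.891 m/s; Re = ρVD/μ = 1.9e+05; f → 0.01573
  f = 0.01573 → V = 1.005 m/s; Re = 2.143e+05; f → 0.01537
  f = 0.01537 → V = 1.017 m/s; Re = 2.168e+05; f → 0.01533
Converged (Δf/f < 1%). With the final f = 0.01533: V = √(2·3098·0.2945/(0.01533·106.5·1079)) = 1.018 m/s.

V ≈ 1.018 m/s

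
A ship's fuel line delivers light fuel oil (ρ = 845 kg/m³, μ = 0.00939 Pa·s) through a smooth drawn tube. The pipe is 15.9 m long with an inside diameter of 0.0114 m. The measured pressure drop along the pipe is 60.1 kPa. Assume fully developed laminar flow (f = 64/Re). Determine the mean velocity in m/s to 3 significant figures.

For laminar flow, f = 64/Re with Re = ρVD/μ, so Darcy-Weisbach reduces to ΔP = 32μLV/D². Solving for V: V = ΔP·D²/(32μL) = 6.01e+04·(0.0114)²/(32·0.00939·15.9) = 1.635 m/s.
Check: Re = ρVD/μ = 845·1.635·0.0114/0.00939 = 1677 < 2300, so the laminar assumption holds.

V ≈ 1.63 m/s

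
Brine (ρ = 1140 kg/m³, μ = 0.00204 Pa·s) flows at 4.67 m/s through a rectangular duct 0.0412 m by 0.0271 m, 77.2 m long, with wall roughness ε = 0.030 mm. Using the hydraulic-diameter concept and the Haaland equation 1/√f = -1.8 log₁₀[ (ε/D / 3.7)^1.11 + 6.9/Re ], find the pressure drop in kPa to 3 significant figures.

Hydraulic diameter D_h = 4A/P = 4·(0.0412·0.0271)/(2·(0.0412+0.0271)) = 0.004466/0.1366 = 0.03269 m.
Re = ρVD_h/μ = 1140·4.67·0.03269/0.00204 = 8.532e+04.
ε/D_h = 3e-05/0.03269 = 0.000918; Haaland gives 1/√f = -1.8 log₁₀[9.95e-05+8.09e-05] = 6.739, so f = 0.02202.
ΔP = f(L/D_h)(ρV²/2) = 0.02202·77.2/0.03269·1.243e+04 = 6.464e+05 Pa.
ΔP = 646 kPa.

ΔP ≈ 646 kPa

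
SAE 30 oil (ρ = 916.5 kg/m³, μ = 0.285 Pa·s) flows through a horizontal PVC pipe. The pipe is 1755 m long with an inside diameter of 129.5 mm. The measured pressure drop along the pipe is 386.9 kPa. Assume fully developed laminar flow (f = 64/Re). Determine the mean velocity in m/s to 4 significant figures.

For laminar flow, f = 64/Re with Re = ρVD/μ, so Darcy-Weisbach reduces to ΔP = 32μLV/D². Solving for V: V = ΔP·D²/(32μL) = 3.869e+05·(0.1295)²/(32·0.285·1755) = 0.4054 m/s.
Check: Re = ρVD/μ = 916.5·0.4054·0.1295/0.285 = 168.8 < 2300, so the laminar assumption holds.

V ≈ 0.4054 m/s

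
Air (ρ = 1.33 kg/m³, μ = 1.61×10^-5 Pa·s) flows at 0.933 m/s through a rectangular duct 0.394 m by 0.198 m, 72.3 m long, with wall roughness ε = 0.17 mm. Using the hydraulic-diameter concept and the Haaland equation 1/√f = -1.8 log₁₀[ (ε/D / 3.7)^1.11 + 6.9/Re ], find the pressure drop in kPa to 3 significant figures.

ΔP ≈ 0.00426 kPa

Hydraulic diameter D_h = 4A/P = 4·(0.394·0.198)/(2·(0.394+0.198)) = 0.312/1.184 = 0.2636 m.
Re = ρVD_h/μ = 1.33·0.933·0.2636/1.61e-05 = 2.031e+04.
ε/D_h = 0.00017/0.2636 = 0.000645; Haaland gives 1/√f = -1.8 log₁₀[6.73e-05+0.00034] = 6.103, so f = 0.02685.
ΔP = f(L/D_h)(ρV²/2) = 0.02685·72.3/0.2636·0.5789 = 4.264 Pa.
ΔP = 0.00426 kPa.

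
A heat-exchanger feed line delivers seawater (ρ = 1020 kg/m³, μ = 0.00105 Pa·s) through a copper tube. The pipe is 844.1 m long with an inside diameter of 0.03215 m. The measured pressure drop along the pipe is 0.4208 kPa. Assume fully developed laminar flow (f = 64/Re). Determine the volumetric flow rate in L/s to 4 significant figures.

For laminar flow, f = 64/Re with Re = ρVD/μ, so Darcy-Weisbach reduces to ΔP = 32μLV/D². Solving for V: V = ΔP·D²/(32μL) = 420.8·(0.03215)²/(32·0.00105·844.1) = 0.01534 m/s.
Check: Re = ρVD/μ = 1020·0.01534·0.03215/0.00105 = 479 < 2300, so the laminar assumption holds.
Q = V·A = 0.01534·(π/4·0.03215²) = 1.245e-05 m³/s = 0.01245 L/s.

Q ≈ 0.01245 L/s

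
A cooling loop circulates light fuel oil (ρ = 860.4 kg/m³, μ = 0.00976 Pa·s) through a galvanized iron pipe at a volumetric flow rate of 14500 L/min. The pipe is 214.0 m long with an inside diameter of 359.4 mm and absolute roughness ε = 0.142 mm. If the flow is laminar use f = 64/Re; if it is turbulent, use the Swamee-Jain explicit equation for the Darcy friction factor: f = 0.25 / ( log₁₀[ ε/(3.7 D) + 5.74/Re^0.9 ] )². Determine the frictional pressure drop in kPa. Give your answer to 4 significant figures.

ΔP ≈ 30.22 kPa

Q = 14500 L/min = 14500/60000 = 0.2417 m³/s.
Cross-sectional area A = πD²/4 = π(0.3594)²/4 = 0.1014 m²; mean velocity V = Q/A = 0.2417/0.1014 = 2.382 m/s.
Reynolds number Re = ρVD/μ = 860.4 · 2.382 · 0.3594 / 0.00976 = 7.547e+04.
Re > 4000 → turbulent. Relative roughness ε/D = 0.000142/0.3594 = 0.000395. Swamee-Jain: f = 0.25/(log₁₀[0.000395/3.7 + 5.74/7.547e+04^0.9])² = 0.25/(log₁₀[0.000107 + 0.000234])² = 0.25/(-3.468)² = 0.02079.
Darcy-Weisbach: ΔP = f(L/D)(ρV²/2) = 0.02079·(214/0.3594)·(860.4·2.382²/2) = 0.02079·595.4·2441 = 3.022e+04 Pa.
ΔP = 3.022e+04 Pa = 30.22 kPa.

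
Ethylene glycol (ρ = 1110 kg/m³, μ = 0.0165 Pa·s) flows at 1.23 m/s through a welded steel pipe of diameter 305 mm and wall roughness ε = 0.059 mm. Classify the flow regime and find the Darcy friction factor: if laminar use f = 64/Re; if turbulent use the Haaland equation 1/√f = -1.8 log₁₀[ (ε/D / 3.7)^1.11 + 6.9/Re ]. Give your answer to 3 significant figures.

Re = ρVD/μ = 1110·1.23·0.305/0.0165 = 2.524e+04.
Re > 4000 → turbulent. ε/D = 5.9e-05/0.305 = 0.000193; Haaland: 1/√f = -1.8 log₁₀[1.77e-05 + 0.000273] = 6.365, so f = 0.02469.

f ≈ 0.0247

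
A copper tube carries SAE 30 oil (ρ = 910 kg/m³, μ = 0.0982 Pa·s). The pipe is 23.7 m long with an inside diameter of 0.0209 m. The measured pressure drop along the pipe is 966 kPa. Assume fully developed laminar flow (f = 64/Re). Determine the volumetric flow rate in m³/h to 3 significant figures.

Q ≈ 7.00 m³/h

For laminar flow, f = 64/Re with Re = ρVD/μ, so Darcy-Weisbach reduces to ΔP = 32μLV/D². Solving for V: V = ΔP·D²/(32μL) = 9.66e+05·(0.0209)²/(32·0.0982·23.7) = 5.666 m/s.
Check: Re = ρVD/μ = 910·5.666·0.0209/0.0982 = 1097 < 2300, so the laminar assumption holds.
Q = V·A = 5.666·(π/4·0.0209²) = 0.001944 m³/s = 7.00 m³/h.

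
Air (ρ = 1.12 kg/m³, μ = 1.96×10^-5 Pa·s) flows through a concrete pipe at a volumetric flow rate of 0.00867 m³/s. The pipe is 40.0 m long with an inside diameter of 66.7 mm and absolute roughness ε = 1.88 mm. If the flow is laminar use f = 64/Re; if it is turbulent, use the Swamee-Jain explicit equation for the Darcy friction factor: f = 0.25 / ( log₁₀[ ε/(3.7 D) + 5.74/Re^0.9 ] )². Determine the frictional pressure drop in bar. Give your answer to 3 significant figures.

ΔP ≈ 0.00124 bar

Cross-sectional area A = πD²/4 = π(0.0667)²/4 = 0.003494 m²; mean velocity V = Q/A = 0.00867/0.003494 = 2.481 m/s.
Reynolds number Re = ρVD/μ = 1.12 · 2.481 · 0.0667 / 1.96e-05 = 9457.
Re > 4000 → turbulent. Relative roughness ε/D = 0.00188/0.0667 = 0.0282. Swamee-Jain: f = 0.25/(log₁₀[0.0282/3.7 + 5.74/9457^0.9])² = 0.25/(log₁₀[0.00762 + 0.00152])² = 0.25/(-2.039)² = 0.06011.
Darcy-Weisbach: ΔP = f(L/D)(ρV²/2) = 0.06011·(40/0.0667)·(1.12·2.481²/2) = 0.06011·599.7·3.448 = 124.3 Pa.
ΔP = 124.3 Pa = 0.00124 bar.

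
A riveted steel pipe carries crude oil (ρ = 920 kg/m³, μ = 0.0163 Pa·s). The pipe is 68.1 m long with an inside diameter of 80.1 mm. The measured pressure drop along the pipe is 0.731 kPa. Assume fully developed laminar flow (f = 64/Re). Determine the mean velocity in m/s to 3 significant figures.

V ≈ 0.132 m/s

For laminar flow, f = 64/Re with Re = ρVD/μ, so Darcy-Weisbach reduces to ΔP = 32μLV/D². Solving for V: V = ΔP·D²/(32μL) = 731·(0.0801)²/(32·0.0163·68.1) = 0.132 m/s.
Check: Re = ρVD/μ = 920·0.132·0.0801/0.0163 = 596.9 < 2300, so the laminar assumption holds.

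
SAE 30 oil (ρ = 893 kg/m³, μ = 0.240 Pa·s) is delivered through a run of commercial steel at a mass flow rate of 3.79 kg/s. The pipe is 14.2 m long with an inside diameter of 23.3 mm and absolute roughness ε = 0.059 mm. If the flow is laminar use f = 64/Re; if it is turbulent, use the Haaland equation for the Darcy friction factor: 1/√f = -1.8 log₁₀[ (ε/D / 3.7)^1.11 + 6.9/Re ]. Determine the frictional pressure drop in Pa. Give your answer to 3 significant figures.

A = πD²/4 = π(0.0233)²/4 = 0.0004264 m²; mean velocity V = ṁ/(ρA) = 3.79/(893 · 0.0004264) = 9.954 m/s.
Reynolds number Re = ρVD/μ = 893 · 9.954 · 0.0233 / 0.24 = 862.9.
Re < 2300 → laminar flow, so f = 64/Re = 64/862.9 = 0.07416 (the turbulent correlation is not needed).
Darcy-Weisbach: ΔP = f(L/D)(ρV²/2) = 0.07416·(14.2/0.0233)·(893·9.954²/2) = 0.07416·609.4·4.424e+04 = 2e+06 Pa.

ΔP ≈ 2.00×10^6 Pa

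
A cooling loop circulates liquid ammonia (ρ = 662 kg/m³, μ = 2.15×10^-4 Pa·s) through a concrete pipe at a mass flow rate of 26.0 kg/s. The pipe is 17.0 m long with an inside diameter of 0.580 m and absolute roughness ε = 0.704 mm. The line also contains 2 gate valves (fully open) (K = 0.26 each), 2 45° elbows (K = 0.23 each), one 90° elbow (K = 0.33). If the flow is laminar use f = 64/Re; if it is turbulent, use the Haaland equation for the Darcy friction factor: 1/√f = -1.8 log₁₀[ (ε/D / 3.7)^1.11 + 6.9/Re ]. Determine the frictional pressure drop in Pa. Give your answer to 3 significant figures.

ΔP ≈ 14.2 Pa

A = πD²/4 = π(0.58)²/4 = 0.2642 m²; mean velocity V = ṁ/(ρA) = 26/(662 · 0.2642) = 0.1487 m/s.
Reynolds number Re = ρVD/μ = 662 · 0.1487 · 0.58 / 0.000215 = 2.655e+05.
Re > 4000 → turbulent. Relative roughness ε/D = 0.000704/0.58 = 0.00121. Haaland: 1/√f = -1.8 log₁₀[(0.00121/3.7)^1.11 + 6.9/2.655e+05] = -1.8 log₁₀[0.000136 + 2.6e-05] = 6.824, so f = 0.02147.
Total minor-loss coefficient ΣK = 2·0.26 + 2·0.23 + 1·0.33 = 1.31.
ΔP = [f·L/D + ΣK]·(ρV²/2) = [0.02147·17/0.58 + 1.31]·(662·0.1487²/2) = [0.6294 + 1.31]·7.314 = 14.19 Pa.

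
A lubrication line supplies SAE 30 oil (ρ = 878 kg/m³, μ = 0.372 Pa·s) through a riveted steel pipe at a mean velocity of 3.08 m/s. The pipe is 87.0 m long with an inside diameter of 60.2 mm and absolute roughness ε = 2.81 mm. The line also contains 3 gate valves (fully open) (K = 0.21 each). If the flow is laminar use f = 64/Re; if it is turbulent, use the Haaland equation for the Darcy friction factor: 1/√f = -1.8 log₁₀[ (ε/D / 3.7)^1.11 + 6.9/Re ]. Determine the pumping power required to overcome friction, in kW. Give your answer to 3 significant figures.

Reynolds number Re = ρVD/μ = 878 · 3.08 · 0.0602 / 0.372 = 437.6.
Re < 2300 → laminar flow, so f = 64/Re = 64/437.6 = 0.1462 (the turbulent correlation is not needed).
Total minor-loss coefficient ΣK = 3·0.21 = 0.63.
ΔP = [f·L/D + ΣK]·(ρV²/2) = [0.1462·87/0.0602 + 0.63]·(878·3.08²/2) = [211.4 + 0.63]·4165 = 8.828e+05 Pa.
Q = V·A = 3.08·0.002846 = 0.008767 m³/s.
Pumping power P = QΔP = 0.008767·8.828e+05 = 7739 W = 7.74 kW.

P ≈ 7.74 kW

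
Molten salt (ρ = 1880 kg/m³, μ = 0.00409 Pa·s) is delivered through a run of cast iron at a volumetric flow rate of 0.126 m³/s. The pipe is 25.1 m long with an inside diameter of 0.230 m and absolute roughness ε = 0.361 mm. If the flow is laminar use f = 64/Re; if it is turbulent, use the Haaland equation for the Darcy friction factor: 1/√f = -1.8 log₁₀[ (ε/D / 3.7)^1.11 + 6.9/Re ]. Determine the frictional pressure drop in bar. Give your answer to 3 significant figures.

ΔP ≈ 0.213 bar

Cross-sectional area A = πD²/4 = π(0.23)²/4 = 0.04155 m²; mean velocity V = Q/A = 0.126/0.04155 = 3.033 m/s.
Reynolds number Re = ρVD/μ = 1880 · 3.033 · 0.23 / 0.00409 = 3.206e+05.
Re > 4000 → turbulent. Relative roughness ε/D = 0.000361/0.23 = 0.00157. Haaland: 1/√f = -1.8 log₁₀[(0.00157/3.7)^1.11 + 6.9/3.206e+05] = -1.8 log₁₀[0.000181 + 2.15e-05] = 6.65, so f = 0.02261.
Darcy-Weisbach: ΔP = f(L/D)(ρV²/2) = 0.02261·(25.1/0.23)·(1880·3.033²/2) = 0.02261·109.1·8645 = 2.133e+04 Pa.
ΔP = 2.133e+04 Pa = 0.213 bar.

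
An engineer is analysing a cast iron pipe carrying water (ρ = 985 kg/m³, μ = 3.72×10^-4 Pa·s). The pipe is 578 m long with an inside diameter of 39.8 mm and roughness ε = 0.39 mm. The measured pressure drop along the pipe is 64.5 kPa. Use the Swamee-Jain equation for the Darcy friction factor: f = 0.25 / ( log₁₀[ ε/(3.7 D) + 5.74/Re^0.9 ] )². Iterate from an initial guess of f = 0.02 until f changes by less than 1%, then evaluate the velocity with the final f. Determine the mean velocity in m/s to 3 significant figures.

V ≈ 0.480 m/s

Rearranging Darcy-Weisbach: V = √(2·ΔP·D/(f·L·ρ)). With ε/D = 0.00039/0.0398 = 0.0098, iterate starting from f = 0.02:
  f = 0.02 → V = √(2·6.45e+04·0.0398/(0.02·578·985)) = 0.6715 m/s; Re = ρVD/μ = 7.076e+04; f → 0.03881
  f = 0.03881 → V = 0.4821 m/s; Re = 5.08e+04; f → 0.0392
  f = 0.0392 → V = 0.4796 m/s; Re = 5.055e+04; f → 0.0392
Converged (Δf/f < 1%). With the final f = 0.0392: V = √(2·6.45e+04·0.0398/(0.0392·578·985)) = 0.4796 m/s.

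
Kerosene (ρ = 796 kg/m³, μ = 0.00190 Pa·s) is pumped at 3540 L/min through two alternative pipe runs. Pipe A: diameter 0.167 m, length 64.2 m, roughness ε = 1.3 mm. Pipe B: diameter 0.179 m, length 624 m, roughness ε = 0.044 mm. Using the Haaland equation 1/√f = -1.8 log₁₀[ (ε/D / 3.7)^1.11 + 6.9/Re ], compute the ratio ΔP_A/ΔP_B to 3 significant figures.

ΔP_A/ΔP_B ≈ 0.294

Pipe A: V = Q/A = 0.059/0.0219 = 2.694 m/s; Re = 1.885e+05; ε/D = 0.00778; Haaland → f = 0.0353; ΔP_A = f(L/D)(ρV²/2) = 3.919e+04 Pa.
Pipe B: V = Q/A = 0.059/0.02516 = 2.345 m/s; Re = 1.758e+05; ε/D = 0.000246; Haaland → f = 0.01745; ΔP_B = f(L/D)(ρV²/2) = 1.331e+05 Pa.
ΔP_A/ΔP_B = 3.919e+04/1.331e+05 = 0.294.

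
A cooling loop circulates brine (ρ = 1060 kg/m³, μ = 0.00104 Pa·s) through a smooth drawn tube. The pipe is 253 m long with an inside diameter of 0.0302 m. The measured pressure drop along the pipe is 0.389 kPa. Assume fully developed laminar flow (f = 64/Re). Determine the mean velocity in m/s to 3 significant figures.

For laminar flow, f = 64/Re with Re = ρVD/μ, so Darcy-Weisbach reduces to ΔP = 32μLV/D². Solving for V: V = ΔP·D²/(32μL) = 389·(0.0302)²/(32·0.00104·253) = 0.04214 m/s.
Check: Re = ρVD/μ = 1060·0.04214·0.0302/0.00104 = 1297 < 2300, so the laminar assumption holds.

V ≈ 0.0421 m/s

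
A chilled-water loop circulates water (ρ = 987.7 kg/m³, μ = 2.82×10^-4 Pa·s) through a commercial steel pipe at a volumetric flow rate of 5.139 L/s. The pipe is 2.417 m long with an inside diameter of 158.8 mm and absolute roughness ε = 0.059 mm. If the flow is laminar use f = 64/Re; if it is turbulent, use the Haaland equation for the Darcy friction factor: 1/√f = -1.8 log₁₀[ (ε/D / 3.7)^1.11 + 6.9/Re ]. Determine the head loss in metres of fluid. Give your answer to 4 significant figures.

h_f ≈ 9.711×10^-4 m

Q = 5.139 L/s = 5.139/1000 = 0.005139 m³/s.
Cross-sectional area A = πD²/4 = π(0.1588)²/4 = 0.01981 m²; mean velocity V = Q/A = 0.005139/0.01981 = 0.2595 m/s.
Reynolds number Re = ρVD/μ = 987.7 · 0.2595 · 0.1588 / 0.000282 = 1.443e+05.
Re > 4000 → turbulent. Relative roughness ε/D = 5.9e-05/0.1588 = 0.000372. Haaland: 1/√f = -1.8 log₁₀[(0.000372/3.7)^1.11 + 6.9/1.443e+05] = -1.8 log₁₀[3.65e-05 + 4.78e-05] = 7.334, so f = 0.01859.
Darcy-Weisbach: ΔP = f(L/D)(ρV²/2) = 0.01859·(2.417/0.1588)·(987.7·0.2595²/2) = 0.01859·15.22·33.25 = 9.409 Pa.
Head loss h_f = ΔP/(ρg) = 9.409/(987.7·9.81) = 9.711×10^-4 m.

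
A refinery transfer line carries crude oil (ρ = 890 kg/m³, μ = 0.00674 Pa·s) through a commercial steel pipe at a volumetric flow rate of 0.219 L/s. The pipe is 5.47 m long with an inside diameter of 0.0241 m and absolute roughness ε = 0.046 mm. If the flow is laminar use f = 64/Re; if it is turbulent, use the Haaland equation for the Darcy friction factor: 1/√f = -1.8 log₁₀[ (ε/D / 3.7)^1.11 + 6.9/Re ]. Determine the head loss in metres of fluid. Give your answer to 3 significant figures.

h_f ≈ 0.112 m

Q = 0.219 L/s = 0.219/1000 = 0.000219 m³/s.
Cross-sectional area A = πD²/4 = π(0.0241)²/4 = 0.0004562 m²; mean velocity V = Q/A = 0.000219/0.0004562 = 0.4801 m/s.
Reynolds number Re = ρVD/μ = 890 · 0.4801 · 0.0241 / 0.00674 = 1528.
Re < 2300 → laminar flow, so f = 64/Re = 64/1528 = 0.04189 (the turbulent correlation is not needed).
Darcy-Weisbach: ΔP = f(L/D)(ρV²/2) = 0.04189·(5.47/0.0241)·(890·0.4801²/2) = 0.04189·227·102.6 = 975.2 Pa.
Head loss h_f = ΔP/(ρg) = 975.2/(890·9.81) = 0.112 m.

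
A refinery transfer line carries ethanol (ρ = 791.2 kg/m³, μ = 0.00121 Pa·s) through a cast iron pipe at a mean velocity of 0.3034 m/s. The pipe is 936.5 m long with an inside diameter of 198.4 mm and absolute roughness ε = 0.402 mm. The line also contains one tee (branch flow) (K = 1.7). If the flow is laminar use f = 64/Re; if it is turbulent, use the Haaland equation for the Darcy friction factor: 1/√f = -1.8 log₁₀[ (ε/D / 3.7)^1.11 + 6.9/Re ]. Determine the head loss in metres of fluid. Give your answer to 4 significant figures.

h_f ≈ 0.6056 m

Reynolds number Re = ρVD/μ = 791.2 · 0.3034 · 0.1984 / 0.00121 = 3.936e+04.
Re > 4000 → turbulent. Relative roughness ε/D = 0.000402/0.1984 = 0.00203. Haaland: 1/√f = -1.8 log₁₀[(0.00203/3.7)^1.11 + 6.9/3.936e+04] = -1.8 log₁₀[0.00024 + 0.000175] = 6.087, so f = 0.02699.
Total minor-loss coefficient ΣK = 1·1.7 = 1.7.
ΔP = [f·L/D + ΣK]·(ρV²/2) = [0.02699·936.5/0.1984 + 1.7]·(791.2·0.3034²/2) = [127.4 + 1.7]·36.42 = 4700 Pa.
Head loss h_f = ΔP/(ρg) = 4700/(791.2·9.81) = 0.6056 m.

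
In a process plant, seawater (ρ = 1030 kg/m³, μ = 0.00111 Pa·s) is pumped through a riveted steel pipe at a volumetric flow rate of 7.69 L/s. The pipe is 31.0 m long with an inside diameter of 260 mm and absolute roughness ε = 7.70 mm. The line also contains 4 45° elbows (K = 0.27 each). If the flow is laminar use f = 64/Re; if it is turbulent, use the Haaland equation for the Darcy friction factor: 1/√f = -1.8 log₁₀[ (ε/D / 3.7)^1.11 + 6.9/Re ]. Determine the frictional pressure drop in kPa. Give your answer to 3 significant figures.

ΔP ≈ 0.0862 kPa

Q = 7.69 L/s = 7.69/1000 = 0.00769 m³/s.
Cross-sectional area A = πD²/4 = π(0.26)²/4 = 0.05309 m²; mean velocity V = Q/A = 0.00769/0.05309 = 0.1448 m/s.
Reynolds number Re = ρVD/μ = 1030 · 0.1448 · 0.26 / 0.00111 = 3.494e+04.
Re > 4000 → turbulent. Relative roughness ε/D = 0.0077/0.26 = 0.0296. Haaland: 1/√f = -1.8 log₁₀[(0.0296/3.7)^1.11 + 6.9/3.494e+04] = -1.8 log₁₀[0.00471 + 0.000197] = 4.157, so f = 0.05787.
Total minor-loss coefficient ΣK = 4·0.27 = 1.08.
ΔP = [f·L/D + ΣK]·(ρV²/2) = [0.05787·31/0.26 + 1.08]·(1030·0.1448²/2) = [6.9 + 1.08]·10.8 = 86.21 Pa.
ΔP = 86.21 Pa = 0.0862 kPa.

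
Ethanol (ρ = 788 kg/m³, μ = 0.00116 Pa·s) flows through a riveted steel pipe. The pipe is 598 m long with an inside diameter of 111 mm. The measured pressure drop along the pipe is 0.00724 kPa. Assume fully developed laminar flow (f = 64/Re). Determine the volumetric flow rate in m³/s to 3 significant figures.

For laminar flow, f = 64/Re with Re = ρVD/μ, so Darcy-Weisbach reduces to ΔP = 32μLV/D². Solving for V: V = ΔP·D²/(32μL) = 7.24·(0.111)²/(32·0.00116·598) = 0.004019 m/s.
Check: Re = ρVD/μ = 788·0.004019·0.111/0.00116 = 303 < 2300, so the laminar assumption holds.
Q = V·A = 0.004019·(π/4·0.111²) = 3.889e-05 m³/s = 3.89×10^-5 m³/s.

Q ≈ 3.89×10^-5 m³/s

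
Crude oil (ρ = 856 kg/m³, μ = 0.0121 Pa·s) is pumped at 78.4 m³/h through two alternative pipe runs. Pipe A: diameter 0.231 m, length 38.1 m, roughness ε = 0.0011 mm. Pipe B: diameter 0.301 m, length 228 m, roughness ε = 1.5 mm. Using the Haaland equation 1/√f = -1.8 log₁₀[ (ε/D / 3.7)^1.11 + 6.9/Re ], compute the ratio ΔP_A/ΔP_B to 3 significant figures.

Pipe A: V = Q/A = 0.02178/0.04191 = 0.5196 m/s; Re = 8492; ε/D = 4.76e-06; Haaland → f = 0.03233; ΔP_A = f(L/D)(ρV²/2) = 616.2 Pa.
Pipe B: V = Q/A = 0.02178/0.07116 = 0.306 m/s; Re = 6517; ε/D = 0.00498; Haaland → f = 0.04031; ΔP_B = f(L/D)(ρV²/2) = 1224 Pa.
ΔP_A/ΔP_B = 616.2/1224 = 0.503.

ΔP_A/ΔP_B ≈ 0.503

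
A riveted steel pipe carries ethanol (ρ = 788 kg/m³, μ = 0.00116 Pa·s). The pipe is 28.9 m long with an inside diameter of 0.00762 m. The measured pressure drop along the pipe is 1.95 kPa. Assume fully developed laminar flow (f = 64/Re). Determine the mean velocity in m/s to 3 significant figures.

V ≈ 0.106 m/s

For laminar flow, f = 64/Re with Re = ρVD/μ, so Darcy-Weisbach reduces to ΔP = 32μLV/D². Solving for V: V = ΔP·D²/(32μL) = 1950·(0.00762)²/(32·0.00116·28.9) = 0.1055 m/s.
Check: Re = ρVD/μ = 788·0.1055·0.00762/0.00116 = 546.3 < 2300, so the laminar assumption holds.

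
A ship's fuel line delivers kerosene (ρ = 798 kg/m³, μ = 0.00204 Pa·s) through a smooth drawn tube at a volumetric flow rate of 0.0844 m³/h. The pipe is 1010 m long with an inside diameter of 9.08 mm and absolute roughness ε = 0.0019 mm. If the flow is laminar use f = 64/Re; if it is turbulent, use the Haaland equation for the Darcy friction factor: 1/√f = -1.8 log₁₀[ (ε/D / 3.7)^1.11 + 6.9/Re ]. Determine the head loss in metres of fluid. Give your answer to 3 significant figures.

h_f ≈ 37.0 m

Q = 0.0844 m³/h = 0.0844/3600 = 2.344e-05 m³/s.
Cross-sectional area A = πD²/4 = π(0.00908)²/4 = 6.475e-05 m²; mean velocity V = Q/A = 2.344e-05/6.475e-05 = 0.3621 m/s.
Reynolds number Re = ρVD/μ = 798 · 0.3621 · 0.00908 / 0.00204 = 1286.
Re < 2300 → laminar flow, so f = 64/Re = 64/1286 = 0.04977 (the turbulent correlation is not needed).
Darcy-Weisbach: ΔP = f(L/D)(ρV²/2) = 0.04977·(1010/0.00908)·(798·0.3621²/2) = 0.04977·1.112e+05·52.3 = 2.895e+05 Pa.
Head loss h_f = ΔP/(ρg) = 2.895e+05/(798·9.81) = 37.0 m.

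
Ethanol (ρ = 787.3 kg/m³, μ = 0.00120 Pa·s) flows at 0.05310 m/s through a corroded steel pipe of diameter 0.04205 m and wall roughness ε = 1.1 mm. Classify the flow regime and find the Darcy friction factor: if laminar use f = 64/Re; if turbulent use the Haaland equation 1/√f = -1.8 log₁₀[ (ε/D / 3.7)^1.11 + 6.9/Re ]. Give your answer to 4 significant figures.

Re = ρVD/μ = 787.3·0.0531·0.04205/0.0012 = 1465.
Re < 2300 → laminar, so f = 64/Re = 0.04369 (roughness is irrelevant in laminar flow).

f ≈ 0.04369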